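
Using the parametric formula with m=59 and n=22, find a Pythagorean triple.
(2997, 2596, 3965)

Euclid's formula: a = m² - n², b = 2mn, c = m² + n²
m = 59, n = 22
a = 59² - 22² = 3481 - 484 = 2997
b = 2 × 59 × 22 = 2596
c = 59² + 22² = 3481 + 484 = 3965
Verification: 2997² + 2596² = 8982009 + 6739216 = 15721225 = 3965² ✓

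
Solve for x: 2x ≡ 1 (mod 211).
106

gcd(2, 211) = 1, so the inverse exists.
Extended Euclidean algorithm on (211, 2):
211 = 105 × 2 + 1  ⟹  1 = (1)·211 + (-105)·2
So (-105)·2 ≡ 1 (mod 211), i.e. 2^(-1) ≡ -105 ≡ 106 (mod 211).
Check: 2 × 106 = 212 ≡ 1 (mod 211)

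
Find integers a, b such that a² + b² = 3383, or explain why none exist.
Not possible

Factorization: 3383 = 17 × 199
By Fermat: n is sum of two squares iff every prime p ≡ 3 (mod 4) appears to even power.
Prime(s) ≡ 3 (mod 4) with odd exponent: [(199, 1)]
Therefore 3383 cannot be expressed as a² + b².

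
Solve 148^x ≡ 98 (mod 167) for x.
62

Baby-step giant-step with step n = ⌈√167⌉ = 13.
Baby steps 148^j mod 167 (j:value) for j=0..12: 0:1, 1:148, 2:27, 3:155, 4:61, 5:10, 6:144, 7:103, 8:47, 9:109, 10:100, 11:104, 12:28.
Giant-step multiplier: 148^(-13) ≡ 148^(166-13) = 148^153 ≡ 70 (mod 167).
Giant steps γ_i = 98·70^i mod 167: γ_0=98, γ_1=13, γ_2=75, γ_3=73, γ_4=100 (in table at j=10).
x = i·n + j = 4·13 + 10 = 62.
Check: 148^62 ≡ 98 (mod 167).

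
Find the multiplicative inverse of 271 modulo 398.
47

gcd(271, 398) = 1, so the inverse exists.
Extended Euclidean algorithm on (398, 271):
398 = 1 × 271 + 127  ⟹  127 = (1)·398 + (-1)·271
271 = 2 × 127 + 17  ⟹  17 = (-2)·398 + (3)·271
127 = 7 × 17 + 8  ⟹  8 = (15)·398 + (-22)·271
17 = 2 × 8 + 1  ⟹  1 = (-32)·398 + (47)·271
So (47)·271 ≡ 1 (mod 398), i.e. 271^(-1) ≡ 47 (mod 398).
Check: 271 × 47 = 12737 ≡ 1 (mod 398)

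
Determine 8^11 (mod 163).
37

Repeated squaring. Binary of 11 = 1011.
8^1 ≡ 8 (mod 163); 8^2 ≡ 64 (mod 163); 8^4 ≡ 21 (mod 163); 8^8 ≡ 115 (mod 163)
8^11 = 8^1 × 8^2 × 8^8 ≡ 37 (mod 163)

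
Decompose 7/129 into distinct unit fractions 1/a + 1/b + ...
1/19 + 1/613 + 1/1502463

Greedy algorithm:
7/129: ceiling(129/7) = 19, use 1/19
4/2451: ceiling(2451/4) = 613, use 1/613
1/1502463: ceiling(1502463/1) = 1502463, use 1/1502463
Result: 7/129 = 1/19 + 1/613 + 1/1502463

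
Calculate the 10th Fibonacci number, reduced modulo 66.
55

Matrix identity: Q^n = [[F_(n+1), F_n], [F_n, F_(n-1)]] with Q = [[1,1],[1,0]].
n = 10 = 1010₂. Square-and-multiply, entries mod 66:
Q^1 = [[1,1],[1,0]]
Q^2 = (Q^1)² = [[2,1],[1,1]]
Q^5 = (Q^2)²·Q = [[8,5],[5,3]]
Q^10 = (Q^5)² = [[23,55],[55,34]]
F_10 mod 66 = Q^10[0][1] = 55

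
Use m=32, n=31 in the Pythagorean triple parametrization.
(63, 1984, 1985)

Euclid's formula: a = m² - n², b = 2mn, c = m² + n²
m = 32, n = 31
a = 32² - 31² = 1024 - 961 = 63
b = 2 × 32 × 31 = 1984
c = 32² + 31² = 1024 + 961 = 1985
Verification: 63² + 1984² = 3969 + 3936256 = 3940225 = 1985² ✓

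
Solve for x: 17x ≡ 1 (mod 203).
12

gcd(17, 203) = 1, so the inverse exists.
Extended Euclidean algorithm on (203, 17):
203 = 11 × 17 + 16  ⟹  16 = (1)·203 + (-11)·17
17 = 1 × 16 + 1  ⟹  1 = (-1)·203 + (12)·17
So (12)·17 ≡ 1 (mod 203), i.e. 17^(-1) ≡ 12 (mod 203).
Check: 17 × 12 = 204 ≡ 1 (mod 203)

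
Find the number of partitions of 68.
3087735

p(n) counts ways to write n as a sum of positive integers (order ignored).
Euler's pentagonal recurrence: p(k) = p(k-1) + p(k-2) - p(k-5) - p(k-7) + p(k-12) + p(k-15) - ... (offsets j(3j∓1)/2, signs ++--, p(0)=1, p(<0)=0).
DP table for k = 0..67: p(0)=1, p(1)=1, p(2)=2, p(3)=3, p(4)=5, p(5)=7, p(6)=11, p(7)=15, p(8)=22, p(9)=30, p(10)=42, p(11)=56, p(12)=77, p(13)=101, p(14)=135, p(15)=176, p(16)=231, p(17)=297, p(18)=385, p(19)=490, p(20)=627, p(21)=792, p(22)=1002, p(23)=1255, p(24)=1575, p(25)=1958, p(26)=2436, p(27)=3010, p(28)=3718, p(29)=4565, p(30)=5604, p(31)=6842, p(32)=8349, p(33)=10143, p(34)=12310, p(35)=14883, p(36)=17977, p(37)=21637, p(38)=26015, p(39)=31185, p(40)=37338, p(41)=44583, p(42)=53174, p(43)=63261, p(44)=75175, p(45)=89134, p(46)=105558, p(47)=124754, p(48)=147273, p(49)=173525, p(50)=204226, p(51)=239943, p(52)=281589, p(53)=329931, p(54)=386155, p(55)=451276, p(56)=526823, p(57)=614154, p(58)=715220, p(59)=831820, p(60)=966467, p(61)=1121505, p(62)=1300156, p(63)=1505499, p(64)=1741630, p(65)=2012558, p(66)=2323520, p(67)=2679689.
Final step: p(68) = p(67) + p(66) - p(63) - p(61) + p(56) + p(53) - p(46) - p(42) + p(33) + p(28) - p(17) - p(11)
= 2679689 + 2323520 - 1505499 - 1121505 + 526823 + 329931 - 105558 - 53174 + 10143 + 3718 - 297 - 56
= 3087735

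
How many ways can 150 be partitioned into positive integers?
40853235313

p(n) counts ways to write n as a sum of positive integers (order ignored).
Euler's pentagonal recurrence: p(k) = p(k-1) + p(k-2) - p(k-5) - p(k-7) + p(k-12) + p(k-15) - ... (offsets j(3j∓1)/2, signs ++--, p(0)=1, p(<0)=0).
DP table for k = 0..149: p(0)=1, p(1)=1, p(2)=2, p(3)=3, p(4)=5, p(5)=7, p(6)=11, p(7)=15, p(8)=22, p(9)=30, p(10)=42, p(11)=56, p(12)=77, p(13)=101, p(14)=135, p(15)=176, p(16)=231, p(17)=297, p(18)=385, p(19)=490, p(20)=627, p(21)=792, p(22)=1002, p(23)=1255, p(24)=1575, p(25)=1958, p(26)=2436, p(27)=3010, p(28)=3718, p(29)=4565, p(30)=5604, p(31)=6842, p(32)=8349, p(33)=10143, p(34)=12310, p(35)=14883, p(36)=17977, p(37)=21637, p(38)=26015, p(39)=31185, p(40)=37338, p(41)=44583, p(42)=53174, p(43)=63261, p(44)=75175, p(45)=89134, p(46)=105558, p(47)=124754, p(48)=147273, p(49)=173525, p(50)=204226, p(51)=239943, p(52)=281589, p(53)=329931, p(54)=386155, p(55)=451276, p(56)=526823, p(57)=614154, p(58)=715220, p(59)=831820, p(60)=966467, p(61)=1121505, p(62)=1300156, p(63)=1505499, p(64)=1741630, p(65)=2012558, p(66)=2323520, p(67)=2679689, p(68)=3087735, p(69)=3554345, p(70)=4087968, p(71)=4697205, p(72)=5392783, p(73)=6185689, p(74)=7089500, p(75)=8118264, p(76)=9289091, p(77)=10619863, p(78)=12132164, p(79)=13848650, p(80)=15796476, p(81)=18004327, p(82)=20506255, p(83)=23338469, p(84)=26543660, p(85)=30167357, p(86)=34262962, p(87)=38887673, p(88)=44108109, p(89)=49995925, p(90)=56634173, p(91)=64112359, p(92)=72533807, p(93)=82010177, p(94)=92669720, p(95)=104651419, p(96)=118114304, p(97)=133230930, p(98)=150198136, p(99)=169229875, p(100)=190569292, p(101)=214481126, p(102)=241265379, p(103)=271248950, p(104)=304801365, p(105)=342325709, p(106)=384276336, p(107)=431149389, p(108)=483502844, p(109)=541946240, p(110)=607163746, p(111)=679903203, p(112)=761002156, p(113)=851376628, p(114)=952050665, p(115)=1064144451, p(116)=1188908248, p(117)=1327710076, p(118)=1482074143, p(119)=1653668665, p(120)=1844349560, p(121)=2056148051, p(122)=2291320912, p(123)=2552338241, p(124)=2841940500, p(125)=3163127352, p(126)=3519222692, p(127)=3913864295, p(128)=4351078600, p(129)=4835271870, p(130)=5371315400, p(131)=5964539504, p(132)=6620830889, p(133)=7346629512, p(134)=8149040695, p(135)=9035836076, p(136)=10015581680, p(137)=11097645016, p(138)=12292341831, p(139)=13610949895, p(140)=15065878135, p(141)=16670689208, p(142)=18440293320, p(143)=20390982757, p(144)=22540654445, p(145)=24908858009, p(146)=27517052599, p(147)=30388671978, p(148)=33549419497, p(149)=37027355200.
Final step: p(150) = p(149) + p(148) - p(145) - p(143) + p(138) + p(135) - p(128) - p(124) + p(115) + p(110) - p(99) - p(93) + p(80) + p(73) - p(58) - p(50) + p(33) + p(24) - p(5)
= 37027355200 + 33549419497 - 24908858009 - 20390982757 + 12292341831 + 9035836076 - 4351078600 - 2841940500 + 1064144451 + 607163746 - 169229875 - 82010177 + 15796476 + 6185689 - 715220 - 204226 + 10143 + 1575 - 7
= 40853235313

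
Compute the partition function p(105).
342325709

p(n) counts ways to write n as a sum of positive integers (order ignored).
Euler's pentagonal recurrence: p(k) = p(k-1) + p(k-2) - p(k-5) - p(k-7) + p(k-12) + p(k-15) - ... (offsets j(3j∓1)/2, signs ++--, p(0)=1, p(<0)=0).
DP table for k = 0..104: p(0)=1, p(1)=1, p(2)=2, p(3)=3, p(4)=5, p(5)=7, p(6)=11, p(7)=15, p(8)=22, p(9)=30, p(10)=42, p(11)=56, p(12)=77, p(13)=101, p(14)=135, p(15)=176, p(16)=231, p(17)=297, p(18)=385, p(19)=490, p(20)=627, p(21)=792, p(22)=1002, p(23)=1255, p(24)=1575, p(25)=1958, p(26)=2436, p(27)=3010, p(28)=3718, p(29)=4565, p(30)=5604, p(31)=6842, p(32)=8349, p(33)=10143, p(34)=12310, p(35)=14883, p(36)=17977, p(37)=21637, p(38)=26015, p(39)=31185, p(40)=37338, p(41)=44583, p(42)=53174, p(43)=63261, p(44)=75175, p(45)=89134, p(46)=105558, p(47)=124754, p(48)=147273, p(49)=173525, p(50)=204226, p(51)=239943, p(52)=281589, p(53)=329931, p(54)=386155, p(55)=451276, p(56)=526823, p(57)=614154, p(58)=715220, p(59)=831820, p(60)=966467, p(61)=1121505, p(62)=1300156, p(63)=1505499, p(64)=1741630, p(65)=2012558, p(66)=2323520, p(67)=2679689, p(68)=3087735, p(69)=3554345, p(70)=4087968, p(71)=4697205, p(72)=5392783, p(73)=6185689, p(74)=7089500, p(75)=8118264, p(76)=9289091, p(77)=10619863, p(78)=12132164, p(79)=13848650, p(80)=15796476, p(81)=18004327, p(82)=20506255, p(83)=23338469, p(84)=26543660, p(85)=30167357, p(86)=34262962, p(87)=38887673, p(88)=44108109, p(89)=49995925, p(90)=56634173, p(91)=64112359, p(92)=72533807, p(93)=82010177, p(94)=92669720, p(95)=104651419, p(96)=118114304, p(97)=133230930, p(98)=150198136, p(99)=169229875, p(100)=190569292, p(101)=214481126, p(102)=241265379, p(103)=271248950, p(104)=304801365.
Final step: p(105) = p(104) + p(103) - p(100) - p(98) + p(93) + p(90) - p(83) - p(79) + p(70) + p(65) - p(54) - p(48) + p(35) + p(28) - p(13) - p(5)
= 304801365 + 271248950 - 190569292 - 150198136 + 82010177 + 56634173 - 23338469 - 13848650 + 4087968 + 2012558 - 386155 - 147273 + 14883 + 3718 - 101 - 7
= 342325709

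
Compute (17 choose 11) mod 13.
0

Using Lucas' theorem:
Write n=17 and k=11 in base 13:
n in base 13: [1, 4]
k in base 13: [0, 11]
C(17,11) mod 13 = ∏ C(n_i, k_i) mod 13
Digit binomials (mod 13): C(1,0) = 1; C(4,11) = 0 (k_i > n_i)
Product: 1 × 0 = 0 ≡ 0 (mod 13)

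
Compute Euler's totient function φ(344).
168

344 = 2^3 × 43
φ(n) = n × ∏(1 - 1/p) for each prime p dividing n
φ(344) = 344 × (1 - 1/2) × (1 - 1/43) = 168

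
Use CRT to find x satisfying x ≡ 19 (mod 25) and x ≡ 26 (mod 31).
119

Using Chinese Remainder Theorem:
M = 25 × 31 = 775
M1 = 31, M2 = 25
y1 = 31^(-1) mod 25 = 21
y2 = 25^(-1) mod 31 = 5
x = (19×31×21 + 26×25×5) mod 775 = 119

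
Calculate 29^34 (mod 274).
37

Repeated squaring. Binary of 34 = 100010.
29^1 ≡ 29 (mod 274); 29^2 ≡ 19 (mod 274); 29^4 ≡ 87 (mod 274); 29^8 ≡ 171 (mod 274); 29^16 ≡ 197 (mod 274); 29^32 ≡ 175 (mod 274)
29^34 = 29^2 × 29^32 ≡ 37 (mod 274)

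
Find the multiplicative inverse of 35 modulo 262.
15

gcd(35, 262) = 1, so the inverse exists.
Extended Euclidean algorithm on (262, 35):
262 = 7 × 35 + 17  ⟹  17 = (1)·262 + (-7)·35
35 = 2 × 17 + 1  ⟹  1 = (-2)·262 + (15)·35
So (15)·35 ≡ 1 (mod 262), i.e. 35^(-1) ≡ 15 (mod 262).
Check: 35 × 15 = 525 ≡ 1 (mod 262)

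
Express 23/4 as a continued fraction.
[5; 1, 3]

Euclidean algorithm steps:
23 = 5 × 4 + 3
4 = 1 × 3 + 1
3 = 3 × 1 + 0
Continued fraction: [5; 1, 3]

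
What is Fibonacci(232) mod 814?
595

Matrix identity: Q^n = [[F_(n+1), F_n], [F_n, F_(n-1)]] with Q = [[1,1],[1,0]].
n = 232 = 11101000₂. Square-and-multiply, entries mod 814:
Q^1 = [[1,1],[1,0]]
Q^3 = (Q^1)²·Q = [[3,2],[2,1]]
Q^7 = (Q^3)²·Q = [[21,13],[13,8]]
Q^14 = (Q^7)² = [[610,377],[377,233]]
Q^29 = (Q^14)²·Q = [[132,595],[595,351]]
Q^58 = (Q^29)² = [[265,43],[43,222]]
Q^116 = (Q^58)² = [[442,591],[591,665]]
Q^232 = (Q^116)² = [[79,595],[595,298]]
F_232 mod 814 = Q^232[0][1] = 595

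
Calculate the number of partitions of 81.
18004327

p(n) counts ways to write n as a sum of positive integers (order ignored).
Euler's pentagonal recurrence: p(k) = p(k-1) + p(k-2) - p(k-5) - p(k-7) + p(k-12) + p(k-15) - ... (offsets j(3j∓1)/2, signs ++--, p(0)=1, p(<0)=0).
DP table for k = 0..80: p(0)=1, p(1)=1, p(2)=2, p(3)=3, p(4)=5, p(5)=7, p(6)=11, p(7)=15, p(8)=22, p(9)=30, p(10)=42, p(11)=56, p(12)=77, p(13)=101, p(14)=135, p(15)=176, p(16)=231, p(17)=297, p(18)=385, p(19)=490, p(20)=627, p(21)=792, p(22)=1002, p(23)=1255, p(24)=1575, p(25)=1958, p(26)=2436, p(27)=3010, p(28)=3718, p(29)=4565, p(30)=5604, p(31)=6842, p(32)=8349, p(33)=10143, p(34)=12310, p(35)=14883, p(36)=17977, p(37)=21637, p(38)=26015, p(39)=31185, p(40)=37338, p(41)=44583, p(42)=53174, p(43)=63261, p(44)=75175, p(45)=89134, p(46)=105558, p(47)=124754, p(48)=147273, p(49)=173525, p(50)=204226, p(51)=239943, p(52)=281589, p(53)=329931, p(54)=386155, p(55)=451276, p(56)=526823, p(57)=614154, p(58)=715220, p(59)=831820, p(60)=966467, p(61)=1121505, p(62)=1300156, p(63)=1505499, p(64)=1741630, p(65)=2012558, p(66)=2323520, p(67)=2679689, p(68)=3087735, p(69)=3554345, p(70)=4087968, p(71)=4697205, p(72)=5392783, p(73)=6185689, p(74)=7089500, p(75)=8118264, p(76)=9289091, p(77)=10619863, p(78)=12132164, p(79)=13848650, p(80)=15796476.
Final step: p(81) = p(80) + p(79) - p(76) - p(74) + p(69) + p(66) - p(59) - p(55) + p(46) + p(41) - p(30) - p(24) + p(11) + p(4)
= 15796476 + 13848650 - 9289091 - 7089500 + 3554345 + 2323520 - 831820 - 451276 + 105558 + 44583 - 5604 - 1575 + 56 + 5
= 18004327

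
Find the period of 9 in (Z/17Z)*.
8

17 is prime, so ord(9) divides φ(17) = 16.
Divisors of 16: 1, 2, 4, 8, 16.
Repeated squaring: 9^1 ≡ 9, 9^2 ≡ 13, 9^4 ≡ 16, 9^8 ≡ 1, 9^16 ≡ 1 (mod 17).
Test 9^d mod 17 for each divisor d in increasing order:
9^1 ≡ 9
9^2 ≡ 13
9^4 ≡ 16
9^8 ≡ 1  ← first divisor giving 1
The order is 8.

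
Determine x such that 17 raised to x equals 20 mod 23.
7

Baby-step giant-step with step n = ⌈√23⌉ = 5.
Baby steps 17^j mod 23 (j:value) for j=0..4: 0:1, 1:17, 2:13, 3:14, 4:8.
Giant-step multiplier: 17^(-5) ≡ 17^(22-5) = 17^17 ≡ 11 (mod 23).
Giant steps γ_i = 20·11^i mod 23: γ_0=20, γ_1=13 (in table at j=2).
x = i·n + j = 1·5 + 2 = 7.
Check: 17^7 ≡ 20 (mod 23).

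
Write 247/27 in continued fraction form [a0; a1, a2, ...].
[9; 6, 1, 3]

Euclidean algorithm steps:
247 = 9 × 27 + 4
27 = 6 × 4 + 3
4 = 1 × 3 + 1
3 = 3 × 1 + 0
Continued fraction: [9; 6, 1, 3]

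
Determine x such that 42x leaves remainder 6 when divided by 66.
x ≡ 8 (mod 11)

gcd(42, 66) = 6, which divides 6, so solutions exist.
Divide through by 6: 7x ≡ 1 (mod 11).
Find 7^(-1) mod 11 by the extended Euclidean algorithm:
11 = 1 × 7 + 4  ⟹  4 = (1)·11 + (-1)·7
7 = 1 × 4 + 3  ⟹  3 = (-1)·11 + (2)·7
4 = 1 × 3 + 1  ⟹  1 = (2)·11 + (-3)·7
So (-3)·7 ≡ 1 (mod 11), i.e. 7^(-1) ≡ -3 ≡ 8 (mod 11).
x ≡ 8 × 1 = 8 ≡ 8 (mod 11).
Check: 42 × 8 = 336 ≡ 6 (mod 66).
x ≡ 8 (mod 11), giving 6 solutions mod 66.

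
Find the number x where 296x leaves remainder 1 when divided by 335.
146

gcd(296, 335) = 1, so the inverse exists.
Extended Euclidean algorithm on (335, 296):
335 = 1 × 296 + 39  ⟹  39 = (1)·335 + (-1)·296
296 = 7 × 39 + 23  ⟹  23 = (-7)·335 + (8)·296
39 = 1 × 23 + 16  ⟹  16 = (8)·335 + (-9)·296
23 = 1 × 16 + 7  ⟹  7 = (-15)·335 + (17)·296
16 = 2 × 7 + 2  ⟹  2 = (38)·335 + (-43)·296
7 = 3 × 2 + 1  ⟹  1 = (-129)·335 + (146)·296
So (146)·296 ≡ 1 (mod 335), i.e. 296^(-1) ≡ 146 (mod 335).
Check: 296 × 146 = 43216 ≡ 1 (mod 335)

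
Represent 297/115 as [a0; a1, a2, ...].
[2; 1, 1, 2, 1, 1, 9]

Euclidean algorithm steps:
297 = 2 × 115 + 67
115 = 1 × 67 + 48
67 = 1 × 48 + 19
48 = 2 × 19 + 10
19 = 1 × 10 + 9
10 = 1 × 9 + 1
9 = 9 × 1 + 0
Continued fraction: [2; 1, 1, 2, 1, 1, 9]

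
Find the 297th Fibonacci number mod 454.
18

Matrix identity: Q^n = [[F_(n+1), F_n], [F_n, F_(n-1)]] with Q = [[1,1],[1,0]].
n = 297 = 100101001₂. Square-and-multiply, entries mod 454:
Q^1 = [[1,1],[1,0]]
Q^2 = (Q^1)² = [[2,1],[1,1]]
Q^4 = (Q^2)² = [[5,3],[3,2]]
Q^9 = (Q^4)²·Q = [[55,34],[34,21]]
Q^18 = (Q^9)² = [[95,314],[314,235]]
Q^37 = (Q^18)²·Q = [[131,23],[23,108]]
Q^74 = (Q^37)² = [[438,49],[49,389]]
Q^148 = (Q^74)² = [[387,117],[117,270]]
Q^297 = (Q^148)²·Q = [[161,18],[18,143]]
F_297 mod 454 = Q^297[0][1] = 18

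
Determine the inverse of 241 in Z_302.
99

gcd(241, 302) = 1, so the inverse exists.
Extended Euclidean algorithm on (302, 241):
302 = 1 × 241 + 61  ⟹  61 = (1)·302 + (-1)·241
241 = 3 × 61 + 58  ⟹  58 = (-3)·302 + (4)·241
61 = 1 × 58 + 3  ⟹  3 = (4)·302 + (-5)·241
58 = 19 × 3 + 1  ⟹  1 = (-79)·302 + (99)·241
So (99)·241 ≡ 1 (mod 302), i.e. 241^(-1) ≡ 99 (mod 302).
Check: 241 × 99 = 23859 ≡ 1 (mod 302)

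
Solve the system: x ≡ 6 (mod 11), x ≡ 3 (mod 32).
259

Using Chinese Remainder Theorem:
M = 11 × 32 = 352
M1 = 32, M2 = 11
y1 = 32^(-1) mod 11 = 10
y2 = 11^(-1) mod 32 = 3
x = (6×32×10 + 3×11×3) mod 352 = 259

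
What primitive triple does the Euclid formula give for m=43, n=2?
(1845, 172, 1853)

Euclid's formula: a = m² - n², b = 2mn, c = m² + n²
m = 43, n = 2
a = 43² - 2² = 1849 - 4 = 1845
b = 2 × 43 × 2 = 172
c = 43² + 2² = 1849 + 4 = 1853
Verification: 1845² + 172² = 3404025 + 29584 = 3433609 = 1853² ✓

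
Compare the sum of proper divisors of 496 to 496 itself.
perfect

Proper divisors of 496: sum = 1 + 2 + 4 + 8 + 16 + 31 + 62 + 124 + 248 = 496
Since 496 = 496, 496 is perfect.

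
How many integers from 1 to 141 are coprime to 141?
92

141 = 3 × 47
φ(n) = n × ∏(1 - 1/p) for each prime p dividing n
φ(141) = 141 × (1 - 1/3) × (1 - 1/47) = 92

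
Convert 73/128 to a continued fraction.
[0; 1, 1, 3, 18]

Euclidean algorithm steps:
73 = 0 × 128 + 73
128 = 1 × 73 + 55
73 = 1 × 55 + 18
55 = 3 × 18 + 1
18 = 18 × 1 + 0
Continued fraction: [0; 1, 1, 3, 18]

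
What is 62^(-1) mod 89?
56

gcd(62, 89) = 1, so the inverse exists.
Extended Euclidean algorithm on (89, 62):
89 = 1 × 62 + 27  ⟹  27 = (1)·89 + (-1)·62
62 = 2 × 27 + 8  ⟹  8 = (-2)·89 + (3)·62
27 = 3 × 8 + 3  ⟹  3 = (7)·89 + (-10)·62
8 = 2 × 3 + 2  ⟹  2 = (-16)·89 + (23)·62
3 = 1 × 2 + 1  ⟹  1 = (23)·89 + (-33)·62
So (-33)·62 ≡ 1 (mod 89), i.e. 62^(-1) ≡ -33 ≡ 56 (mod 89).
Check: 62 × 56 = 3472 ≡ 1 (mod 89)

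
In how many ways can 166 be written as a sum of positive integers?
189334822579

p(n) counts ways to write n as a sum of positive integers (order ignored).
Euler's pentagonal recurrence: p(k) = p(k-1) + p(k-2) - p(k-5) - p(k-7) + p(k-12) + p(k-15) - ... (offsets j(3j∓1)/2, signs ++--, p(0)=1, p(<0)=0).
DP table for k = 0..165: p(0)=1, p(1)=1, p(2)=2, p(3)=3, p(4)=5, p(5)=7, p(6)=11, p(7)=15, p(8)=22, p(9)=30, p(10)=42, p(11)=56, p(12)=77, p(13)=101, p(14)=135, p(15)=176, p(16)=231, p(17)=297, p(18)=385, p(19)=490, p(20)=627, p(21)=792, p(22)=1002, p(23)=1255, p(24)=1575, p(25)=1958, p(26)=2436, p(27)=3010, p(28)=3718, p(29)=4565, p(30)=5604, p(31)=6842, p(32)=8349, p(33)=10143, p(34)=12310, p(35)=14883, p(36)=17977, p(37)=21637, p(38)=26015, p(39)=31185, p(40)=37338, p(41)=44583, p(42)=53174, p(43)=63261, p(44)=75175, p(45)=89134, p(46)=105558, p(47)=124754, p(48)=147273, p(49)=173525, p(50)=204226, p(51)=239943, p(52)=281589, p(53)=329931, p(54)=386155, p(55)=451276, p(56)=526823, p(57)=614154, p(58)=715220, p(59)=831820, p(60)=966467, p(61)=1121505, p(62)=1300156, p(63)=1505499, p(64)=1741630, p(65)=2012558, p(66)=2323520, p(67)=2679689, p(68)=3087735, p(69)=3554345, p(70)=4087968, p(71)=4697205, p(72)=5392783, p(73)=6185689, p(74)=7089500, p(75)=8118264, p(76)=9289091, p(77)=10619863, p(78)=12132164, p(79)=13848650, p(80)=15796476, p(81)=18004327, p(82)=20506255, p(83)=23338469, p(84)=26543660, p(85)=30167357, p(86)=34262962, p(87)=38887673, p(88)=44108109, p(89)=49995925, p(90)=56634173, p(91)=64112359, p(92)=72533807, p(93)=82010177, p(94)=92669720, p(95)=104651419, p(96)=118114304, p(97)=133230930, p(98)=150198136, p(99)=169229875, p(100)=190569292, p(101)=214481126, p(102)=241265379, p(103)=271248950, p(104)=304801365, p(105)=342325709, p(106)=384276336, p(107)=431149389, p(108)=483502844, p(109)=541946240, p(110)=607163746, p(111)=679903203, p(112)=761002156, p(113)=851376628, p(114)=952050665, p(115)=1064144451, p(116)=1188908248, p(117)=1327710076, p(118)=1482074143, p(119)=1653668665, p(120)=1844349560, p(121)=2056148051, p(122)=2291320912, p(123)=2552338241, p(124)=2841940500, p(125)=3163127352, p(126)=3519222692, p(127)=3913864295, p(128)=4351078600, p(129)=4835271870, p(130)=5371315400, p(131)=5964539504, p(132)=6620830889, p(133)=7346629512, p(134)=8149040695, p(135)=9035836076, p(136)=10015581680, p(137)=11097645016, p(138)=12292341831, p(139)=13610949895, p(140)=15065878135, p(141)=16670689208, p(142)=18440293320, p(143)=20390982757, p(144)=22540654445, p(145)=24908858009, p(146)=27517052599, p(147)=30388671978, p(148)=33549419497, p(149)=37027355200, p(150)=40853235313, p(151)=45060624582, p(152)=49686288421, p(153)=54770336324, p(154)=60356673280, p(155)=66493182097, p(156)=73232243759, p(157)=80630964769, p(158)=88751778802, p(159)=97662728555, p(160)=107438159466, p(161)=118159068427, p(162)=129913904637, p(163)=142798995930, p(164)=156919475295, p(165)=172389800255.
Final step: p(166) = p(165) + p(164) - p(161) - p(159) + p(154) + p(151) - p(144) - p(140) + p(131) + p(126) - p(115) - p(109) + p(96) + p(89) - p(74) - p(66) + p(49) + p(40) - p(21) - p(11)
= 172389800255 + 156919475295 - 118159068427 - 97662728555 + 60356673280 + 45060624582 - 22540654445 - 15065878135 + 5964539504 + 3519222692 - 1064144451 - 541946240 + 118114304 + 49995925 - 7089500 - 2323520 + 173525 + 37338 - 792 - 56
= 189334822579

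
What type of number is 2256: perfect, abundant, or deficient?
abundant

Proper divisors of 2256: sum = 1 + 2 + 3 + 4 + 6 + 8 + 12 + 16 + ... + 376 + 564 + 752 + 1128 (19 divisors) = 3696
Since 3696 > 2256, 2256 is abundant.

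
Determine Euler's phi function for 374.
160

374 = 2 × 11 × 17
φ(n) = n × ∏(1 - 1/p) for each prime p dividing n
φ(374) = 374 × (1 - 1/2) × (1 - 1/11) × (1 - 1/17) = 160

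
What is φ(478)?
238

478 = 2 × 239
φ(n) = n × ∏(1 - 1/p) for each prime p dividing n
φ(478) = 478 × (1 - 1/2) × (1 - 1/239) = 238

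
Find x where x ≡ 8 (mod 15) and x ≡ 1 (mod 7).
8

Using Chinese Remainder Theorem:
M = 15 × 7 = 105
M1 = 7, M2 = 15
y1 = 7^(-1) mod 15 = 13
y2 = 15^(-1) mod 7 = 1
x = (8×7×13 + 1×15×1) mod 105 = 8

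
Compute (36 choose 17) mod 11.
0

Using Lucas' theorem:
Write n=36 and k=17 in base 11:
n in base 11: [3, 3]
k in base 11: [1, 6]
C(36,17) mod 11 = ∏ C(n_i, k_i) mod 11
Digit binomials (mod 11): C(3,1) = 3; C(3,6) = 0 (k_i > n_i)
Product: 3 × 0 = 0 ≡ 0 (mod 11)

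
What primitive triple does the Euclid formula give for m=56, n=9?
(3055, 1008, 3217)

Euclid's formula: a = m² - n², b = 2mn, c = m² + n²
m = 56, n = 9
a = 56² - 9² = 3136 - 81 = 3055
b = 2 × 56 × 9 = 1008
c = 56² + 9² = 3136 + 81 = 3217
Verification: 3055² + 1008² = 9333025 + 1016064 = 10349089 = 3217² ✓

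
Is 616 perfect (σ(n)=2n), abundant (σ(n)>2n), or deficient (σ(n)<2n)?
abundant

Proper divisors of 616: sum = 1 + 2 + 4 + 7 + 8 + 11 + 14 + 22 + 28 + 44 + 56 + 77 + 88 + 154 + 308 = 824
Since 824 > 616, 616 is abundant.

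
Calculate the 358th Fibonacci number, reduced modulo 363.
65

Matrix identity: Q^n = [[F_(n+1), F_n], [F_n, F_(n-1)]] with Q = [[1,1],[1,0]].
n = 358 = 101100110₂. Square-and-multiply, entries mod 363:
Q^1 = [[1,1],[1,0]]
Q^2 = (Q^1)² = [[2,1],[1,1]]
Q^5 = (Q^2)²·Q = [[8,5],[5,3]]
Q^11 = (Q^5)²·Q = [[144,89],[89,55]]
Q^22 = (Q^11)² = [[343,287],[287,56]]
Q^44 = (Q^22)² = [[5,168],[168,200]]
Q^89 = (Q^44)²·Q = [[253,298],[298,318]]
Q^179 = (Q^89)²·Q = [[264,353],[353,274]]
Q^358 = (Q^179)² = [[100,65],[65,35]]
F_358 mod 363 = Q^358[0][1] = 65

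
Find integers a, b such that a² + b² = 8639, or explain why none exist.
Not possible

Factorization: 8639 = 53 × 163
By Fermat: n is sum of two squares iff every prime p ≡ 3 (mod 4) appears to even power.
Prime(s) ≡ 3 (mod 4) with odd exponent: [(163, 1)]
Therefore 8639 cannot be expressed as a² + b².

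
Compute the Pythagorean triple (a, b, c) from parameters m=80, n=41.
(4719, 6560, 8081)

Euclid's formula: a = m² - n², b = 2mn, c = m² + n²
m = 80, n = 41
a = 80² - 41² = 6400 - 1681 = 4719
b = 2 × 80 × 41 = 6560
c = 80² + 41² = 6400 + 1681 = 8081
Verification: 4719² + 6560² = 22268961 + 43033600 = 65302561 = 8081² ✓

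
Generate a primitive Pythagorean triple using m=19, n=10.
(261, 380, 461)

Euclid's formula: a = m² - n², b = 2mn, c = m² + n²
m = 19, n = 10
a = 19² - 10² = 361 - 100 = 261
b = 2 × 19 × 10 = 380
c = 19² + 10² = 361 + 100 = 461
Verification: 261² + 380² = 68121 + 144400 = 212521 = 461² ✓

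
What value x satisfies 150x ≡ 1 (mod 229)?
200

gcd(150, 229) = 1, so the inverse exists.
Extended Euclidean algorithm on (229, 150):
229 = 1 × 150 + 79  ⟹  79 = (1)·229 + (-1)·150
150 = 1 × 79 + 71  ⟹  71 = (-1)·229 + (2)·150
79 = 1 × 71 + 8  ⟹  8 = (2)·229 + (-3)·150
71 = 8 × 8 + 7  ⟹  7 = (-17)·229 + (26)·150
8 = 1 × 7 + 1  ⟹  1 = (19)·229 + (-29)·150
So (-29)·150 ≡ 1 (mod 229), i.e. 150^(-1) ≡ -29 ≡ 200 (mod 229).
Check: 150 × 200 = 30000 ≡ 1 (mod 229)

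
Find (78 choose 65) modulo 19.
0

Using Lucas' theorem:
Write n=78 and k=65 in base 19:
n in base 19: [4, 2]
k in base 19: [3, 8]
C(78,65) mod 19 = ∏ C(n_i, k_i) mod 19
Digit binomials (mod 19): C(4,3) = 4; C(2,8) = 0 (k_i > n_i)
Product: 4 × 0 = 0 ≡ 0 (mod 19)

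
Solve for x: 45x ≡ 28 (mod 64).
x ≡ 12 (mod 64)

gcd(45, 64) = 1, which divides 28, so solutions exist.
Find 45^(-1) mod 64 by the extended Euclidean algorithm:
64 = 1 × 45 + 19  ⟹  19 = (1)·64 + (-1)·45
45 = 2 × 19 + 7  ⟹  7 = (-2)·64 + (3)·45
19 = 2 × 7 + 5  ⟹  5 = (5)·64 + (-7)·45
7 = 1 × 5 + 2  ⟹  2 = (-7)·64 + (10)·45
5 = 2 × 2 + 1  ⟹  1 = (19)·64 + (-27)·45
So (-27)·45 ≡ 1 (mod 64), i.e. 45^(-1) ≡ -27 ≡ 37 (mod 64).
x ≡ 37 × 28 = 1036 ≡ 12 (mod 64).
Check: 45 × 12 = 540 ≡ 28 (mod 64).
Unique solution: x ≡ 12 (mod 64)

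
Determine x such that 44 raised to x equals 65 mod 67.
46

Baby-step giant-step with step n = ⌈√67⌉ = 9.
Baby steps 44^j mod 67 (j:value) for j=0..8: 0:1, 1:44, 2:60, 3:27, 4:49, 5:12, 6:59, 7:50, 8:56.
Giant-step multiplier: 44^(-9) ≡ 44^(66-9) = 44^57 ≡ 58 (mod 67).
Giant steps γ_i = 65·58^i mod 67: γ_0=65, γ_1=18, γ_2=39, γ_3=51, γ_4=10, γ_5=44 (in table at j=1).
x = i·n + j = 5·9 + 1 = 46.
Check: 44^46 ≡ 65 (mod 67).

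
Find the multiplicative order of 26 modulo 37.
3

37 is prime, so ord(26) divides φ(37) = 36.
Divisors of 36: 1, 2, 3, 4, 6, 9, 12, 18, 36.
Repeated squaring: 26^1 ≡ 26, 26^2 ≡ 10, 26^4 ≡ 26, 26^8 ≡ 10, 26^16 ≡ 26, 26^32 ≡ 10 (mod 37).
Test 26^d mod 37 for each divisor d in increasing order:
26^1 ≡ 26
26^2 ≡ 10
26^3 = 26^2·26^1 ≡ 1  ← first divisor giving 1
The order is 3.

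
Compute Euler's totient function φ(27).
18

27 = 3^3
φ(n) = n × ∏(1 - 1/p) for each prime p dividing n
φ(27) = 27 × (1 - 1/3) = 18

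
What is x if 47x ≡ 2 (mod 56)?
x ≡ 6 (mod 56)

gcd(47, 56) = 1, which divides 2, so solutions exist.
Find 47^(-1) mod 56 by the extended Euclidean algorithm:
56 = 1 × 47 + 9  ⟹  9 = (1)·56 + (-1)·47
47 = 5 × 9 + 2  ⟹  2 = (-5)·56 + (6)·47
9 = 4 × 2 + 1  ⟹  1 = (21)·56 + (-25)·47
So (-25)·47 ≡ 1 (mod 56), i.e. 47^(-1) ≡ -25 ≡ 31 (mod 56).
x ≡ 31 × 2 = 62 ≡ 6 (mod 56).
Check: 47 × 6 = 282 ≡ 2 (mod 56).
Unique solution: x ≡ 6 (mod 56)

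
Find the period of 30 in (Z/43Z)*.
42

43 is prime, so ord(30) divides φ(43) = 42.
Divisors of 42: 1, 2, 3, 6, 7, 14, 21, 42.
Repeated squaring: 30^1 ≡ 30, 30^2 ≡ 40, 30^4 ≡ 9, 30^8 ≡ 38, 30^16 ≡ 25, 30^32 ≡ 23 (mod 43).
Test 30^d mod 43 for each divisor d in increasing order:
30^1 ≡ 30
30^2 ≡ 40
30^3 = 30^2·30^1 ≡ 39
30^6 = 30^4·30^2 ≡ 16
30^7 = 30^4·30^2·30^1 ≡ 7
30^14 = 30^8·30^4·30^2 ≡ 6
30^21 = 30^16·30^4·30^1 ≡ 42
30^42 = 30^32·30^8·30^2 ≡ 1  ← first divisor giving 1
The order is 42.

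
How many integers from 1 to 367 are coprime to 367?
366

367 = 367
φ(n) = n × ∏(1 - 1/p) for each prime p dividing n
φ(367) = 367 × (1 - 1/367) = 366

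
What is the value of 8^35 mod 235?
202

Repeated squaring. Binary of 35 = 100011.
8^1 ≡ 8 (mod 235); 8^2 ≡ 64 (mod 235); 8^4 ≡ 101 (mod 235); 8^8 ≡ 96 (mod 235); 8^16 ≡ 51 (mod 235); 8^32 ≡ 16 (mod 235)
8^35 = 8^1 × 8^2 × 8^32 ≡ 202 (mod 235)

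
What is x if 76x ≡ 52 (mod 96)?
x ≡ 7 (mod 24)

gcd(76, 96) = 4, which divides 52, so solutions exist.
Divide through by 4: 19x ≡ 13 (mod 24).
Find 19^(-1) mod 24 by the extended Euclidean algorithm:
24 = 1 × 19 + 5  ⟹  5 = (1)·24 + (-1)·19
19 = 3 × 5 + 4  ⟹  4 = (-3)·24 + (4)·19
5 = 1 × 4 + 1  ⟹  1 = (4)·24 + (-5)·19
So (-5)·19 ≡ 1 (mod 24), i.e. 19^(-1) ≡ -5 ≡ 19 (mod 24).
x ≡ 19 × 13 = 247 ≡ 7 (mod 24).
Check: 76 × 7 = 532 ≡ 52 (mod 96).
x ≡ 7 (mod 24), giving 4 solutions mod 96.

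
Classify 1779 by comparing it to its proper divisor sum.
deficient

Proper divisors of 1779: sum = 1 + 3 + 593 = 597
Since 597 < 1779, 1779 is deficient.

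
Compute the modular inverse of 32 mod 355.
233

gcd(32, 355) = 1, so the inverse exists.
Extended Euclidean algorithm on (355, 32):
355 = 11 × 32 + 3  ⟹  3 = (1)·355 + (-11)·32
32 = 10 × 3 + 2  ⟹  2 = (-10)·355 + (111)·32
3 = 1 × 2 + 1  ⟹  1 = (11)·355 + (-122)·32
So (-122)·32 ≡ 1 (mod 355), i.e. 32^(-1) ≡ -122 ≡ 233 (mod 355).
Check: 32 × 233 = 7456 ≡ 1 (mod 355)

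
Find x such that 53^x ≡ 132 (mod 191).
11

Baby-step giant-step with step n = ⌈√191⌉ = 14.
Baby steps 53^j mod 191 (j:value) for j=0..13: 0:1, 1:53, 2:135, 3:88, 4:80, 5:38, 6:104, 7:164, 8:97, 9:175, 10:107, 11:132, 12:120, 13:57.
h = 132 is already in the table at j=11, so x = 11.
Check: 53^11 ≡ 132 (mod 191).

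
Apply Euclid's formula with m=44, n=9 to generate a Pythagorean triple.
(1855, 792, 2017)

Euclid's formula: a = m² - n², b = 2mn, c = m² + n²
m = 44, n = 9
a = 44² - 9² = 1936 - 81 = 1855
b = 2 × 44 × 9 = 792
c = 44² + 9² = 1936 + 81 = 2017
Verification: 1855² + 792² = 3441025 + 627264 = 4068289 = 2017² ✓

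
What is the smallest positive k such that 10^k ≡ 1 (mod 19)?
18

19 is prime, so ord(10) divides φ(19) = 18.
Divisors of 18: 1, 2, 3, 6, 9, 18.
Repeated squaring: 10^1 ≡ 10, 10^2 ≡ 5, 10^4 ≡ 6, 10^8 ≡ 17, 10^16 ≡ 4 (mod 19).
Test 10^d mod 19 for each divisor d in increasing order:
10^1 ≡ 10
10^2 ≡ 5
10^3 = 10^2·10^1 ≡ 12
10^6 = 10^4·10^2 ≡ 11
10^9 = 10^8·10^1 ≡ 18
10^18 = 10^16·10^2 ≡ 1  ← first divisor giving 1
The order is 18.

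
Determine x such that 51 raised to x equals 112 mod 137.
30

Baby-step giant-step with step n = ⌈√137⌉ = 12.
Baby steps 51^j mod 137 (j:value) for j=0..11: 0:1, 1:51, 2:135, 3:35, 4:4, 5:67, 6:129, 7:3, 8:16, 9:131, 10:105, 11:12.
Giant-step multiplier: 51^(-12) ≡ 51^(136-12) = 51^124 ≡ 15 (mod 137).
Giant steps γ_i = 112·15^i mod 137: γ_0=112, γ_1=36, γ_2=129 (in table at j=6).
x = i·n + j = 2·12 + 6 = 30.
Check: 51^30 ≡ 112 (mod 137).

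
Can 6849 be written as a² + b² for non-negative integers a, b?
57² + 60² (a=57, b=60)

Factorization: 6849 = 3^2 × 761
By Fermat: n is sum of two squares iff every prime p ≡ 3 (mod 4) appears to even power.
All primes ≡ 3 (mod 4) appear to even power.
Search a = 0, 1, 2, … for 6849 - a² a perfect square: first hit at a = 57: 6849 - 3249 = 3600 = 60².
6849 = 57² + 60² = 3249 + 3600 ✓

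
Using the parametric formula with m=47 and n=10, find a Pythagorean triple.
(2109, 940, 2309)

Euclid's formula: a = m² - n², b = 2mn, c = m² + n²
m = 47, n = 10
a = 47² - 10² = 2209 - 100 = 2109
b = 2 × 47 × 10 = 940
c = 47² + 10² = 2209 + 100 = 2309
Verification: 2109² + 940² = 4447881 + 883600 = 5331481 = 2309² ✓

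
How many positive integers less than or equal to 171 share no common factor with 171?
108

171 = 3^2 × 19
φ(n) = n × ∏(1 - 1/p) for each prime p dividing n
φ(171) = 171 × (1 - 1/3) × (1 - 1/19) = 108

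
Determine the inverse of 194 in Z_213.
56

gcd(194, 213) = 1, so the inverse exists.
Extended Euclidean algorithm on (213, 194):
213 = 1 × 194 + 19  ⟹  19 = (1)·213 + (-1)·194
194 = 10 × 19 + 4  ⟹  4 = (-10)·213 + (11)·194
19 = 4 × 4 + 3  ⟹  3 = (41)·213 + (-45)·194
4 = 1 × 3 + 1  ⟹  1 = (-51)·213 + (56)·194
So (56)·194 ≡ 1 (mod 213), i.e. 194^(-1) ≡ 56 (mod 213).
Check: 194 × 56 = 10864 ≡ 1 (mod 213)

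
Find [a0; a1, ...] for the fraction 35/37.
[0; 1, 17, 2]

Euclidean algorithm steps:
35 = 0 × 37 + 35
37 = 1 × 35 + 2
35 = 17 × 2 + 1
2 = 2 × 1 + 0
Continued fraction: [0; 1, 17, 2]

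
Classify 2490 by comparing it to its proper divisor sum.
abundant

Proper divisors of 2490: sum = 1 + 2 + 3 + 5 + 6 + 10 + 15 + 30 + 83 + 166 + 249 + 415 + 498 + 830 + 1245 = 3558
Since 3558 > 2490, 2490 is abundant.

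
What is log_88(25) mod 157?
110

Baby-step giant-step with step n = ⌈√157⌉ = 13.
Baby steps 88^j mod 157 (j:value) for j=0..12: 0:1, 1:88, 2:51, 3:92, 4:89, 5:139, 6:143, 7:24, 8:71, 9:125, 10:10, 11:95, 12:39.
Giant-step multiplier: 88^(-13) ≡ 88^(156-13) = 88^143 ≡ 107 (mod 157).
Giant steps γ_i = 25·107^i mod 157: γ_0=25, γ_1=6, γ_2=14, γ_3=85, γ_4=146, γ_5=79, γ_6=132, γ_7=151, γ_8=143 (in table at j=6).
x = i·n + j = 8·13 + 6 = 110.
Check: 88^110 ≡ 25 (mod 157).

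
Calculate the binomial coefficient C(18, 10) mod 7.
1

Using Lucas' theorem:
Write n=18 and k=10 in base 7:
n in base 7: [2, 4]
k in base 7: [1, 3]
C(18,10) mod 7 = ∏ C(n_i, k_i) mod 7
Digit binomials (mod 7): C(2,1) = 2; C(4,3) = 4
Product: 2 × 4 = 8 ≡ 1 (mod 7)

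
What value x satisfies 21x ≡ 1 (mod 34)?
13

gcd(21, 34) = 1, so the inverse exists.
Extended Euclidean algorithm on (34, 21):
34 = 1 × 21 + 13  ⟹  13 = (1)·34 + (-1)·21
21 = 1 × 13 + 8  ⟹  8 = (-1)·34 + (2)·21
13 = 1 × 8 + 5  ⟹  5 = (2)·34 + (-3)·21
8 = 1 × 5 + 3  ⟹  3 = (-3)·34 + (5)·21
5 = 1 × 3 + 2  ⟹  2 = (5)·34 + (-8)·21
3 = 1 × 2 + 1  ⟹  1 = (-8)·34 + (13)·21
So (13)·21 ≡ 1 (mod 34), i.e. 21^(-1) ≡ 13 (mod 34).
Check: 21 × 13 = 273 ≡ 1 (mod 34)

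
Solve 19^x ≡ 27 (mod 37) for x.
30

Baby-step giant-step with step n = ⌈√37⌉ = 7.
Baby steps 19^j mod 37 (j:value) for j=0..6: 0:1, 1:19, 2:28, 3:14, 4:7, 5:22, 6:11.
Giant-step multiplier: 19^(-7) ≡ 19^(36-7) = 19^29 ≡ 17 (mod 37).
Giant steps γ_i = 27·17^i mod 37: γ_0=27, γ_1=15, γ_2=33, γ_3=6, γ_4=28 (in table at j=2).
x = i·n + j = 4·7 + 2 = 30.
Check: 19^30 ≡ 27 (mod 37).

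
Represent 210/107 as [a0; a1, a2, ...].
[1; 1, 25, 1, 3]

Euclidean algorithm steps:
210 = 1 × 107 + 103
107 = 1 × 103 + 4
103 = 25 × 4 + 3
4 = 1 × 3 + 1
3 = 3 × 1 + 0
Continued fraction: [1; 1, 25, 1, 3]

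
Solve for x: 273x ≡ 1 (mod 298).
143

gcd(273, 298) = 1, so the inverse exists.
Extended Euclidean algorithm on (298, 273):
298 = 1 × 273 + 25  ⟹  25 = (1)·298 + (-1)·273
273 = 10 × 25 + 23  ⟹  23 = (-10)·298 + (11)·273
25 = 1 × 23 + 2  ⟹  2 = (11)·298 + (-12)·273
23 = 11 × 2 + 1  ⟹  1 = (-131)·298 + (143)·273
So (143)·273 ≡ 1 (mod 298), i.e. 273^(-1) ≡ 143 (mod 298).
Check: 273 × 143 = 39039 ≡ 1 (mod 298)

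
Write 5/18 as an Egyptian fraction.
1/4 + 1/36

Greedy algorithm:
5/18: ceiling(18/5) = 4, use 1/4
1/36: ceiling(36/1) = 36, use 1/36
Result: 5/18 = 1/4 + 1/36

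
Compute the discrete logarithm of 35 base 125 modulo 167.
95

Baby-step giant-step with step n = ⌈√167⌉ = 13.
Baby steps 125^j mod 167 (j:value) for j=0..12: 0:1, 1:125, 2:94, 3:60, 4:152, 5:129, 6:93, 7:102, 8:58, 9:69, 10:108, 11:140, 12:132.
Giant-step multiplier: 125^(-13) ≡ 125^(166-13) = 125^153 ≡ 86 (mod 167).
Giant steps γ_i = 35·86^i mod 167: γ_0=35, γ_1=4, γ_2=10, γ_3=25, γ_4=146, γ_5=31, γ_6=161, γ_7=152 (in table at j=4).
x = i·n + j = 7·13 + 4 = 95.
Check: 125^95 ≡ 35 (mod 167).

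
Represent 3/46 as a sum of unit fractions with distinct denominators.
1/16 + 1/368

Greedy algorithm:
3/46: ceiling(46/3) = 16, use 1/16
1/368: ceiling(368/1) = 368, use 1/368
Result: 3/46 = 1/16 + 1/368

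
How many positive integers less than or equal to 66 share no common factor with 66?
20

66 = 2 × 3 × 11
φ(n) = n × ∏(1 - 1/p) for each prime p dividing n
φ(66) = 66 × (1 - 1/2) × (1 - 1/3) × (1 - 1/11) = 20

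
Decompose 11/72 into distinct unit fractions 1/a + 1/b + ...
1/7 + 1/101 + 1/50904

Greedy algorithm:
11/72: ceiling(72/11) = 7, use 1/7
5/504: ceiling(504/5) = 101, use 1/101
1/50904: ceiling(50904/1) = 50904, use 1/50904
Result: 11/72 = 1/7 + 1/101 + 1/50904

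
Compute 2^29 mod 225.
212

Repeated squaring. Binary of 29 = 11101.
2^1 ≡ 2 (mod 225); 2^2 ≡ 4 (mod 225); 2^4 ≡ 16 (mod 225); 2^8 ≡ 31 (mod 225); 2^16 ≡ 61 (mod 225)
2^29 = 2^1 × 2^4 × 2^8 × 2^16 ≡ 212 (mod 225)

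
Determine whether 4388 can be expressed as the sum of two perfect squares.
32² + 58² (a=32, b=58)

Factorization: 4388 = 2^2 × 1097
By Fermat: n is sum of two squares iff every prime p ≡ 3 (mod 4) appears to even power.
All primes ≡ 3 (mod 4) appear to even power.
Search a = 0, 1, 2, … for 4388 - a² a perfect square: first hit at a = 32: 4388 - 1024 = 3364 = 58².
4388 = 32² + 58² = 1024 + 3364 ✓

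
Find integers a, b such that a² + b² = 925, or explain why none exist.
5² + 30² (a=5, b=30)

Factorization: 925 = 5^2 × 37
By Fermat: n is sum of two squares iff every prime p ≡ 3 (mod 4) appears to even power.
All primes ≡ 3 (mod 4) appear to even power.
Search a = 0, 1, 2, … for 925 - a² a perfect square: first hit at a = 5: 925 - 25 = 900 = 30².
925 = 5² + 30² = 25 + 900 ✓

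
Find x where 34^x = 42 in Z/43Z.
21

Baby-step giant-step with step n = ⌈√43⌉ = 7.
Baby steps 34^j mod 43 (j:value) for j=0..6: 0:1, 1:34, 2:38, 3:2, 4:25, 5:33, 6:4.
Giant-step multiplier: 34^(-7) ≡ 34^(42-7) = 34^35 ≡ 37 (mod 43).
Giant steps γ_i = 42·37^i mod 43: γ_0=42, γ_1=6, γ_2=7, γ_3=1 (in table at j=0).
x = i·n + j = 3·7 + 0 = 21.
Check: 34^21 ≡ 42 (mod 43).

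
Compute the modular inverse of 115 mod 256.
187

gcd(115, 256) = 1, so the inverse exists.
Extended Euclidean algorithm on (256, 115):
256 = 2 × 115 + 26  ⟹  26 = (1)·256 + (-2)·115
115 = 4 × 26 + 11  ⟹  11 = (-4)·256 + (9)·115
26 = 2 × 11 + 4  ⟹  4 = (9)·256 + (-20)·115
11 = 2 × 4 + 3  ⟹  3 = (-22)·256 + (49)·115
4 = 1 × 3 + 1  ⟹  1 = (31)·256 + (-69)·115
So (-69)·115 ≡ 1 (mod 256), i.e. 115^(-1) ≡ -69 ≡ 187 (mod 256).
Check: 115 × 187 = 21505 ≡ 1 (mod 256)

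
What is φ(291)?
192

291 = 3 × 97
φ(n) = n × ∏(1 - 1/p) for each prime p dividing n
φ(291) = 291 × (1 - 1/3) × (1 - 1/97) = 192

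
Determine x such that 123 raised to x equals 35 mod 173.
30

Baby-step giant-step with step n = ⌈√173⌉ = 14.
Baby steps 123^j mod 173 (j:value) for j=0..13: 0:1, 1:123, 2:78, 3:79, 4:29, 5:107, 6:13, 7:42, 8:149, 9:162, 10:31, 11:7, 12:169, 13:27.
Giant-step multiplier: 123^(-14) ≡ 123^(172-14) = 123^158 ≡ 56 (mod 173).
Giant steps γ_i = 35·56^i mod 173: γ_0=35, γ_1=57, γ_2=78 (in table at j=2).
x = i·n + j = 2·14 + 2 = 30.
Check: 123^30 ≡ 35 (mod 173).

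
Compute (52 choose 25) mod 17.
0

Using Lucas' theorem:
Write n=52 and k=25 in base 17:
n in base 17: [3, 1]
k in base 17: [1, 8]
C(52,25) mod 17 = ∏ C(n_i, k_i) mod 17
Digit binomials (mod 17): C(3,1) = 3; C(1,8) = 0 (k_i > n_i)
Product: 3 × 0 = 0 ≡ 0 (mod 17)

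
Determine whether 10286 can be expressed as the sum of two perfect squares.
Not possible

Factorization: 10286 = 2 × 37 × 139
By Fermat: n is sum of two squares iff every prime p ≡ 3 (mod 4) appears to even power.
Prime(s) ≡ 3 (mod 4) with odd exponent: [(139, 1)]
Therefore 10286 cannot be expressed as a² + b².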